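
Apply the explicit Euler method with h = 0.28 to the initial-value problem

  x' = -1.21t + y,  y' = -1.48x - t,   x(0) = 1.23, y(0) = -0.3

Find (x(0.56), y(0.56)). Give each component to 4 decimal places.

Euler on (x,y): x_{n+1} = x_n + h·x', y_{n+1} = y_n + h·y'.
0.000000: (1.230000, -0.300000); f=(-0.300000, -1.820400) → (1.146000, -0.809712)
0.280000: (1.146000, -0.809712); f=(-1.148512, -1.976080) → (0.824417, -1.363014)
(x(0.56), y(0.56)) ≈ (0.8244, -1.3630)

0.8244, -1.3630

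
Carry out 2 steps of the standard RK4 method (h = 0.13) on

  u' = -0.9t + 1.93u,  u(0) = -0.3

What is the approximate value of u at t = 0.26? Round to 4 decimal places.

RK4: k1 = f(t_n, u_n); k2 = f(t_n + h/2, u_n + (h/2)·k1); k3 = f(t_n + h/2, u_n + (h/2)·k2); k4 = f(t_n + h, u_n + h·k3); u_{n+1} = u_n + (h/6)·(k1 + 2k2 + 2k3 + k4).
t=0.000000, u=-0.300000:
  k1 = f(0.000000, -0.300000) = -0.579000
  k2 = f(0.065000, -0.337635) = -0.710136
  k3 = f(0.065000, -0.346159) = -0.726587
  k4 = f(0.130000, -0.394456) = -0.878301
  u ← -0.300000 + (0.13/6)·(k1 + 2k2 + 2k3 + k4) = -0.393833
t=0.130000, u=-0.393833:
  k1 = f(0.130000, -0.393833) = -0.877097
  k2 = f(0.195000, -0.450844) = -1.045629
  k3 = f(0.195000, -0.461799) = -1.066771
  k4 = f(0.260000, -0.532513) = -1.261750
  u ← -0.393833 + (0.13/6)·(k1 + 2k2 + 2k3 + k4) = -0.531712
u(0.26) ≈ -0.5317

-0.5317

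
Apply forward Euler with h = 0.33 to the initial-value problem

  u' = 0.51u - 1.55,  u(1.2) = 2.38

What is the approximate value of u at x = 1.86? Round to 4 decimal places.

2.1394

Euler: u_{n+1} = u_n + h·f(x_n, u_n).
x=1.200000, u=2.380000: f=-0.336200 → u ← 2.380000 + 0.33·(-0.336200) = 2.269054
x=1.530000, u=2.269054: f=-0.392782 → u ← 2.269054 + 0.33·(-0.392782) = 2.139436
u(1.86) ≈ 2.1394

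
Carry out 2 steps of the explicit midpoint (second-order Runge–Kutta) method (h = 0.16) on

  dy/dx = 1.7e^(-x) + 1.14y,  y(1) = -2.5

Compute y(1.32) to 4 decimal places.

Midpoint: k1 = f(x_n, y_n); k2 = f(x_n + h/2, y_n + (h/2)·k1); y_{n+1} = y_n + h·k2.
x=1.000000, y=-2.500000:
  k1 = f(1.000000, -2.500000) = -2.224605
  k2 = f(1.080000, -2.677968) = -2.475572
  y ← -2.500000 + 0.16·(-2.475572) = -2.896091
x=1.160000, y=-2.896091:
  k1 = f(1.160000, -2.896091) = -2.768618
  k2 = f(1.240000, -3.117581) = -3.062089
  y ← -2.896091 + 0.16·(-3.062089) = -3.386026
y(1.32) ≈ -3.3860

-3.3860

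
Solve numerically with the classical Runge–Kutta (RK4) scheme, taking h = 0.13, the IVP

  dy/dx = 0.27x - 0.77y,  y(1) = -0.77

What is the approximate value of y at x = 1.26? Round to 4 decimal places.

RK4: k1 = f(x_n, y_n); k2 = f(x_n + h/2, y_n + (h/2)·k1); k3 = f(x_n + h/2, y_n + (h/2)·k2); k4 = f(x_n + h, y_n + h·k3); y_{n+1} = y_n + (h/6)·(k1 + 2k2 + 2k3 + k4).
x=1.000000, y=-0.770000:
  k1 = f(1.000000, -0.770000) = 0.862900
  k2 = f(1.065000, -0.713912) = 0.837262
  k3 = f(1.065000, -0.715578) = 0.838545
  k4 = f(1.130000, -0.660989) = 0.814062
  y ← -0.770000 + (0.13/6)·(k1 + 2k2 + 2k3 + k4) = -0.661048
x=1.130000, y=-0.661048:
  k1 = f(1.130000, -0.661048) = 0.814107
  k2 = f(1.195000, -0.608131) = 0.790911
  k3 = f(1.195000, -0.609638) = 0.792072
  k4 = f(1.260000, -0.558078) = 0.769920
  y ← -0.661048 + (0.13/6)·(k1 + 2k2 + 2k3 + k4) = -0.558131
y(1.26) ≈ -0.5581

-0.5581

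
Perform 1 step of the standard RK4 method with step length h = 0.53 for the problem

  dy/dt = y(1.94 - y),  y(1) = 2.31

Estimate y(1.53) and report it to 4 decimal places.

RK4: k1 = f(t_n, y_n); k2 = f(t_n + h/2, y_n + (h/2)·k1); k3 = f(t_n + h/2, y_n + (h/2)·k2); k4 = f(t_n + h, y_n + h·k3); y_{n+1} = y_n + (h/6)·(k1 + 2k2 + 2k3 + k4).
t=1.000000, y=2.310000:
  k1 = f(1.000000, 2.310000) = -0.854700
  k2 = f(1.265000, 2.083505) = -0.298992
  k3 = f(1.265000, 2.230767) = -0.648634
  k4 = f(1.530000, 1.966224) = -0.051563
  y ← 2.310000 + (0.53/6)·(k1 + 2k2 + 2k3 + k4) = 2.062533
y(1.53) ≈ 2.0625

2.0625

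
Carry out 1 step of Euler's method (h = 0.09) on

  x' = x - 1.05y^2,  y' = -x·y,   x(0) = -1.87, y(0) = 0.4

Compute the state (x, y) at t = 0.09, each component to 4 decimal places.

Euler on (x,y): x_{n+1} = x_n + h·x', y_{n+1} = y_n + h·y'.
0.000000: (-1.870000, 0.400000); f=(-2.038000, 0.748000) → (-2.053420, 0.467320)
(x(0.09), y(0.09)) ≈ (-2.0534, 0.4673)

-2.0534, 0.4673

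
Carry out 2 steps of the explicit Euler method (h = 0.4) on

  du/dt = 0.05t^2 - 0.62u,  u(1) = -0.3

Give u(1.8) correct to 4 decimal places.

Euler: u_{n+1} = u_n + h·f(t_n, u_n).
t=1.000000, u=-0.300000: f=0.236000 → u ← -0.300000 + 0.4·0.236000 = -0.205600
t=1.400000, u=-0.205600: f=0.225472 → u ← -0.205600 + 0.4·0.225472 = -0.115411
u(1.8) ≈ -0.1154

-0.1154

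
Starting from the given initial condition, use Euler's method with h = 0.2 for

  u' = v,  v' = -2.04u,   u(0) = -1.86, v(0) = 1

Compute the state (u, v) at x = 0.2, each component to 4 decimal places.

-1.6600, 1.7589

Euler on (u,v): u_{n+1} = u_n + h·u', v_{n+1} = v_n + h·v'.
0.000000: (-1.860000, 1.000000); f=(1.000000, 3.794400) → (-1.660000, 1.758880)
(u(0.2), v(0.2)) ≈ (-1.6600, 1.7589)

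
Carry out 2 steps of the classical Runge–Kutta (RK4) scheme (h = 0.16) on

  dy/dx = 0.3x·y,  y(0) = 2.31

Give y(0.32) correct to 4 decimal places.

RK4: k1 = f(x_n, y_n); k2 = f(x_n + h/2, y_n + (h/2)·k1); k3 = f(x_n + h/2, y_n + (h/2)·k2); k4 = f(x_n + h, y_n + h·k3); y_{n+1} = y_n + (h/6)·(k1 + 2k2 + 2k3 + k4).
x=0.000000, y=2.310000:
  k1 = f(0.000000, 2.310000) = 0.000000
  k2 = f(0.080000, 2.310000) = 0.055440
  k3 = f(0.080000, 2.314435) = 0.055546
  k4 = f(0.160000, 2.318887) = 0.111307
  y ← 2.310000 + (0.16/6)·(k1 + 2k2 + 2k3 + k4) = 2.318887
x=0.160000, y=2.318887:
  k1 = f(0.160000, 2.318887) = 0.111307
  k2 = f(0.240000, 2.327792) = 0.167601
  k3 = f(0.240000, 2.332296) = 0.167925
  k4 = f(0.320000, 2.345755) = 0.225193
  y ← 2.318887 + (0.16/6)·(k1 + 2k2 + 2k3 + k4) = 2.345755
y(0.32) ≈ 2.3458

2.3458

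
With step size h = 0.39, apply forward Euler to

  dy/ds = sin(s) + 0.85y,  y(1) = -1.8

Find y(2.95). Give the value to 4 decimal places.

-4.2766

Euler: y_{n+1} = y_n + h·f(s_n, y_n).
s=1.000000, y=-1.800000: f=-0.688529 → y ← -1.800000 + 0.39·(-0.688529) = -2.068526
s=1.390000, y=-2.068526: f=-0.774547 → y ← -2.068526 + 0.39·(-0.774547) = -2.370599
s=1.780000, y=-2.370599: f=-1.036813 → y ← -2.370599 + 0.39·(-1.036813) = -2.774957
s=2.170000, y=-2.774957: f=-1.532928 → y ← -2.774957 + 0.39·(-1.532928) = -3.372798
s=2.560000, y=-3.372798: f=-2.317523 → y ← -3.372798 + 0.39·(-2.317523) = -4.276633
y(2.95) ≈ -4.2766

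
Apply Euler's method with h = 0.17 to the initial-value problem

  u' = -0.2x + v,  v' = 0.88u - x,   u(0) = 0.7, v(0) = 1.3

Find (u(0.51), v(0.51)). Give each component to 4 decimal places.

Euler on (u,v): u_{n+1} = u_n + h·u', v_{n+1} = v_n + h·v'.
0.000000: (0.700000, 1.300000); f=(1.300000, 0.616000) → (0.921000, 1.404720)
0.170000: (0.921000, 1.404720); f=(1.370720, 0.640480) → (1.154022, 1.513602)
0.340000: (1.154022, 1.513602); f=(1.445602, 0.675540) → (1.399775, 1.628443)
(u(0.51), v(0.51)) ≈ (1.3998, 1.6284)

1.3998, 1.6284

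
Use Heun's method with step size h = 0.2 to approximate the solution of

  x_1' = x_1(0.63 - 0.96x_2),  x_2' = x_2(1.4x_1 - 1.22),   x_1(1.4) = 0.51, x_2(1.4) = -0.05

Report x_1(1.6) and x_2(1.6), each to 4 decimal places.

0.5836, -0.0456

Heun on (x_1,x_2): k1 = f(s_n, state_n); k2 = f(s_n + h, state_n + h·k1); state_{n+1} = state_n + (h/2)·(k1 + k2).
1.400000: (0.510000, -0.050000)
  k1 = (0.345780, 0.025300)
  predictor → (0.579156, -0.044940)
  k2 = (0.389854, 0.018389)
  → (0.583563, -0.045631)
(x_1(1.6), x_2(1.6)) ≈ (0.5836, -0.0456)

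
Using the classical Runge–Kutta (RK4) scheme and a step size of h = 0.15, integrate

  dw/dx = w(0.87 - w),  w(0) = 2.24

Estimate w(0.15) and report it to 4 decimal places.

RK4: k1 = f(x_n, w_n); k2 = f(x_n + h/2, w_n + (h/2)·k1); k3 = f(x_n + h/2, w_n + (h/2)·k2); k4 = f(x_n + h, w_n + h·k3); w_{n+1} = w_n + (h/6)·(k1 + 2k2 + 2k3 + k4).
x=0.000000, w=2.240000:
  k1 = f(0.000000, 2.240000) = -3.068800
  k2 = f(0.075000, 2.009840) = -2.290896
  k3 = f(0.075000, 2.068183) = -2.478061
  k4 = f(0.150000, 1.868291) = -1.865098
  w ← 2.240000 + (0.15/6)·(k1 + 2k2 + 2k3 + k4) = 1.878205
w(0.15) ≈ 1.8782

1.8782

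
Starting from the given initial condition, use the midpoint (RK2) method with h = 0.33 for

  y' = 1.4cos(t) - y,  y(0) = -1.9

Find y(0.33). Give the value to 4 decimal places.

Midpoint: k1 = f(t_n, y_n); k2 = f(t_n + h/2, y_n + (h/2)·k1); y_{n+1} = y_n + h·k2.
t=0.000000, y=-1.900000:
  k1 = f(0.000000, -1.900000) = 3.300000
  k2 = f(0.165000, -1.355500) = 2.736486
  y ← -1.900000 + 0.33·2.736486 = -0.996960
y(0.33) ≈ -0.9970

-0.9970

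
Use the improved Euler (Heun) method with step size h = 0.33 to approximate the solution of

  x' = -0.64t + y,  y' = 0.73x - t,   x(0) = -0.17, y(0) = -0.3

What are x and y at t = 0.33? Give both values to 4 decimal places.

-0.3106, -0.4073

Heun on (x,y): k1 = f(t_n, state_n); k2 = f(t_n + h, state_n + h·k1); state_{n+1} = state_n + (h/2)·(k1 + k2).
0.000000: (-0.170000, -0.300000)
  k1 = (-0.300000, -0.124100)
  predictor → (-0.269000, -0.340953)
  k2 = (-0.552153, -0.526370)
  → (-0.310605, -0.407328)
(x(0.33), y(0.33)) ≈ (-0.3106, -0.4073)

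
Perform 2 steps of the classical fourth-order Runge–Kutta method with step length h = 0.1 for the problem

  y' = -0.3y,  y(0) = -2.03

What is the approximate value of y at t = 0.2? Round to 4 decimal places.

-1.9118

RK4: k1 = f(t_n, y_n); k2 = f(t_n + h/2, y_n + (h/2)·k1); k3 = f(t_n + h/2, y_n + (h/2)·k2); k4 = f(t_n + h, y_n + h·k3); y_{n+1} = y_n + (h/6)·(k1 + 2k2 + 2k3 + k4).
t=0.000000, y=-2.030000:
  k1 = f(0.000000, -2.030000) = 0.609000
  k2 = f(0.050000, -1.999550) = 0.599865
  k3 = f(0.050000, -2.000007) = 0.600002
  k4 = f(0.100000, -1.970000) = 0.591000
  y ← -2.030000 + (0.1/6)·(k1 + 2k2 + 2k3 + k4) = -1.970004
t=0.100000, y=-1.970004:
  k1 = f(0.100000, -1.970004) = 0.591001
  k2 = f(0.150000, -1.940454) = 0.582136
  k3 = f(0.150000, -1.940898) = 0.582269
  k4 = f(0.200000, -1.911778) = 0.573533
  y ← -1.970004 + (0.1/6)·(k1 + 2k2 + 2k3 + k4) = -1.911782
y(0.2) ≈ -1.9118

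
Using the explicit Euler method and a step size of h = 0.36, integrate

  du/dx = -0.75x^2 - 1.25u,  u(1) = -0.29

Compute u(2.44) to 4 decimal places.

-1.8300

Euler: u_{n+1} = u_n + h·f(x_n, u_n).
x=1.000000, u=-0.290000: f=-0.387500 → u ← -0.290000 + 0.36·(-0.387500) = -0.429500
x=1.360000, u=-0.429500: f=-0.850325 → u ← -0.429500 + 0.36·(-0.850325) = -0.735617
x=1.720000, u=-0.735617: f=-1.299279 → u ← -0.735617 + 0.36·(-1.299279) = -1.203357
x=2.080000, u=-1.203357: f=-1.740603 → u ← -1.203357 + 0.36·(-1.740603) = -1.829975
u(2.44) ≈ -1.8300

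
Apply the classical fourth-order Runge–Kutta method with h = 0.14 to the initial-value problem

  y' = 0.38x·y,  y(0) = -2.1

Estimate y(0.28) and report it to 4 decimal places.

RK4: k1 = f(x_n, y_n); k2 = f(x_n + h/2, y_n + (h/2)·k1); k3 = f(x_n + h/2, y_n + (h/2)·k2); k4 = f(x_n + h, y_n + h·k3); y_{n+1} = y_n + (h/6)·(k1 + 2k2 + 2k3 + k4).
x=0.000000, y=-2.100000:
  k1 = f(0.000000, -2.100000) = 0.000000
  k2 = f(0.070000, -2.100000) = -0.055860
  k3 = f(0.070000, -2.103910) = -0.055964
  k4 = f(0.140000, -2.107835) = -0.112137
  y ← -2.100000 + (0.14/6)·(k1 + 2k2 + 2k3 + k4) = -2.107835
x=0.140000, y=-2.107835:
  k1 = f(0.140000, -2.107835) = -0.112137
  k2 = f(0.210000, -2.115685) = -0.168832
  k3 = f(0.210000, -2.119653) = -0.169148
  k4 = f(0.280000, -2.131516) = -0.226793
  y ← -2.107835 + (0.14/6)·(k1 + 2k2 + 2k3 + k4) = -2.131516
y(0.28) ≈ -2.1315

-2.1315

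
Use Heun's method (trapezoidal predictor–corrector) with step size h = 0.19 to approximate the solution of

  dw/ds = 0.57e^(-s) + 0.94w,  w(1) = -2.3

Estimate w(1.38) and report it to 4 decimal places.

Heun: k1 = f(s_n, w_n); k2 = f(s_n + h, w_n + h·k1); w_{n+1} = w_n + (h/2)·(k1 + k2).
s=1.000000, w=-2.300000:
  k1 = f(1.000000, -2.300000) = -1.952309
  k2 = f(1.190000, -2.670939) = -2.337276
  w ← -2.300000 + (0.19/2)·(-1.952309 + (-2.337276)) = -2.707511
s=1.190000, w=-2.707511:
  k1 = f(1.190000, -2.707511) = -2.371654
  k2 = f(1.380000, -3.158125) = -2.825238
  w ← -2.707511 + (0.19/2)·(-2.371654 + (-2.825238)) = -3.201215
w(1.38) ≈ -3.2012

-3.2012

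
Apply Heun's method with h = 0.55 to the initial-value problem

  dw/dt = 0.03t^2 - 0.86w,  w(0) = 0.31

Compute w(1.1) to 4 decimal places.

0.1394

Heun: k1 = f(t_n, w_n); k2 = f(t_n + h, w_n + h·k1); w_{n+1} = w_n + (h/2)·(k1 + k2).
t=0.000000, w=0.310000:
  k1 = f(0.000000, 0.310000) = -0.266600
  k2 = f(0.550000, 0.163370) = -0.131423
  w ← 0.310000 + (0.55/2)·(-0.266600 + (-0.131423)) = 0.200544
t=0.550000, w=0.200544:
  k1 = f(0.550000, 0.200544) = -0.163393
  k2 = f(1.100000, 0.110678) = -0.058883
  w ← 0.200544 + (0.55/2)·(-0.163393 + (-0.058883)) = 0.139418
w(1.1) ≈ 0.1394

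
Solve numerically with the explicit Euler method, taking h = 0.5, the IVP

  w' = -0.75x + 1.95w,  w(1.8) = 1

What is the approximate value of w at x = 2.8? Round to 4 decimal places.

Euler: w_{n+1} = w_n + h·f(x_n, w_n).
x=1.800000, w=1.000000: f=0.600000 → w ← 1.000000 + 0.5·0.600000 = 1.300000
x=2.300000, w=1.300000: f=0.810000 → w ← 1.300000 + 0.5·0.810000 = 1.705000
w(2.8) ≈ 1.7050

1.7050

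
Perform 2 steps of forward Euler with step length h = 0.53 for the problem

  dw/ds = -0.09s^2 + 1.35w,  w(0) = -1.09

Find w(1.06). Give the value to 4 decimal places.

-3.2212

Euler: w_{n+1} = w_n + h·f(s_n, w_n).
s=0.000000, w=-1.090000: f=-1.471500 → w ← -1.090000 + 0.53·(-1.471500) = -1.869895
s=0.530000, w=-1.869895: f=-2.549639 → w ← -1.869895 + 0.53·(-2.549639) = -3.221204
w(1.06) ≈ -3.2212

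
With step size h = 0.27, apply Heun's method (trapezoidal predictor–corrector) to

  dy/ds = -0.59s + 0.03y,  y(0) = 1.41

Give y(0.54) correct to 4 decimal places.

Heun: k1 = f(s_n, y_n); k2 = f(s_n + h, y_n + h·k1); y_{n+1} = y_n + (h/2)·(k1 + k2).
s=0.000000, y=1.410000:
  k1 = f(0.000000, 1.410000) = 0.042300
  k2 = f(0.270000, 1.421421) = -0.116657
  y ← 1.410000 + (0.27/2)·(0.042300 + (-0.116657)) = 1.399962
s=0.270000, y=1.399962:
  k1 = f(0.270000, 1.399962) = -0.117301
  k2 = f(0.540000, 1.368290) = -0.277551
  y ← 1.399962 + (0.27/2)·(-0.117301 + (-0.277551)) = 1.346657
y(0.54) ≈ 1.3467

1.3467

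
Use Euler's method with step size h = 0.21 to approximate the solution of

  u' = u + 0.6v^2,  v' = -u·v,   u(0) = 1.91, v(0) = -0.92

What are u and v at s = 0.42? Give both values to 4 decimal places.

Euler on (u,v): u_{n+1} = u_n + h·u', v_{n+1} = v_n + h·v'.
0.000000: (1.910000, -0.920000); f=(2.417840, 1.757200) → (2.417746, -0.550988)
0.210000: (2.417746, -0.550988); f=(2.599899, 1.332149) → (2.963725, -0.271237)
(u(0.42), v(0.42)) ≈ (2.9637, -0.2712)

2.9637, -0.2712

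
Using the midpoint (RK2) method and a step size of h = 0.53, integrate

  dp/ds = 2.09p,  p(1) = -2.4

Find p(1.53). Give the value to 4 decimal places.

Midpoint: k1 = f(s_n, p_n); k2 = f(s_n + h/2, p_n + (h/2)·k1); p_{n+1} = p_n + h·k2.
s=1.000000, p=-2.400000:
  k1 = f(1.000000, -2.400000) = -5.016000
  k2 = f(1.265000, -3.729240) = -7.794112
  p ← -2.400000 + 0.53·(-7.794112) = -6.530879
p(1.53) ≈ -6.5309

-6.5309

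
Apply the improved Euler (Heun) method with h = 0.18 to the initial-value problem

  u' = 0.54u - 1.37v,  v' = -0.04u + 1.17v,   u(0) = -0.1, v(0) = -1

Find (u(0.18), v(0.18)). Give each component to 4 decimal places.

Heun on (u,v): k1 = f(s_n, state_n); k2 = f(s_n + h, state_n + h·k1); state_{n+1} = state_n + (h/2)·(k1 + k2).
0.000000: (-0.100000, -1.000000)
  k1 = (1.316000, -1.166000)
  predictor → (0.136880, -1.209880)
  k2 = (1.731451, -1.421035)
  → (0.174271, -1.232833)
(u(0.18), v(0.18)) ≈ (0.1743, -1.2328)

0.1743, -1.2328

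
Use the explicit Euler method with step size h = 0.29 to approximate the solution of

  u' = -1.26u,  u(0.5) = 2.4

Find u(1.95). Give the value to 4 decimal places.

0.2470

Euler: u_{n+1} = u_n + h·f(s_n, u_n).
s=0.500000, u=2.400000: f=-3.024000 → u ← 2.400000 + 0.29·(-3.024000) = 1.523040
s=0.790000, u=1.523040: f=-1.919030 → u ← 1.523040 + 0.29·(-1.919030) = 0.966521
s=1.080000, u=0.966521: f=-1.217817 → u ← 0.966521 + 0.29·(-1.217817) = 0.613354
s=1.370000, u=0.613354: f=-0.772826 → u ← 0.613354 + 0.29·(-0.772826) = 0.389235
s=1.660000, u=0.389235: f=-0.490436 → u ← 0.389235 + 0.29·(-0.490436) = 0.247008
u(1.95) ≈ 0.2470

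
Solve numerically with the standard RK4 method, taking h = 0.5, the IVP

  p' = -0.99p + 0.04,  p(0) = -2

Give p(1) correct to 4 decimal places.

RK4: k1 = f(x_n, p_n); k2 = f(x_n + h/2, p_n + (h/2)·k1); k3 = f(x_n + h/2, p_n + (h/2)·k2); k4 = f(x_n + h, p_n + h·k3); p_{n+1} = p_n + (h/6)·(k1 + 2k2 + 2k3 + k4).
x=0.000000, p=-2.000000:
  k1 = f(0.000000, -2.000000) = 2.020000
  k2 = f(0.250000, -1.495000) = 1.520050
  k3 = f(0.250000, -1.619987) = 1.643788
  k4 = f(0.500000, -1.178106) = 1.206325
  p ← -2.000000 + (0.5/6)·(k1 + 2k2 + 2k3 + k4) = -1.203833
x=0.500000, p=-1.203833:
  k1 = f(0.500000, -1.203833) = 1.231795
  k2 = f(0.750000, -0.895885) = 0.926926
  k3 = f(0.750000, -0.972102) = 1.002381
  k4 = f(1.000000, -0.702643) = 0.735616
  p ← -1.203833 + (0.5/6)·(k1 + 2k2 + 2k3 + k4) = -0.718331
p(1) ≈ -0.7183

-0.7183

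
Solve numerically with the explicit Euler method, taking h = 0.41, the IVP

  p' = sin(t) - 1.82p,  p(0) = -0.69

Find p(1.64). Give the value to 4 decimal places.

Euler: p_{n+1} = p_n + h·f(t_n, p_n).
t=0.000000, p=-0.690000: f=1.255800 → p ← -0.690000 + 0.41·1.255800 = -0.175122
t=0.410000, p=-0.175122: f=0.717331 → p ← -0.175122 + 0.41·0.717331 = 0.118984
t=0.820000, p=0.118984: f=0.514595 → p ← 0.118984 + 0.41·0.514595 = 0.329968
t=1.230000, p=0.329968: f=0.341947 → p ← 0.329968 + 0.41·0.341947 = 0.470166
p(1.64) ≈ 0.4702

0.4702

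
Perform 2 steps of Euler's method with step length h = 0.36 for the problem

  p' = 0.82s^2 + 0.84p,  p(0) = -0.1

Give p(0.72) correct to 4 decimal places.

Euler: p_{n+1} = p_n + h·f(s_n, p_n).
s=0.000000, p=-0.100000: f=-0.084000 → p ← -0.100000 + 0.36·(-0.084000) = -0.130240
s=0.360000, p=-0.130240: f=-0.003130 → p ← -0.130240 + 0.36·(-0.003130) = -0.131367
p(0.72) ≈ -0.1314

-0.1314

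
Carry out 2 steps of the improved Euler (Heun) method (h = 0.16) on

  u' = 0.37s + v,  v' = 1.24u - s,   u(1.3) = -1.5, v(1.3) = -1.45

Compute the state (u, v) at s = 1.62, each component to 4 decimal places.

Heun on (u,v): k1 = f(s_n, state_n); k2 = f(s_n + h, state_n + h·k1); state_{n+1} = state_n + (h/2)·(k1 + k2).
1.300000: (-1.500000, -1.450000)
  k1 = (-0.969000, -3.160000)
  predictor → (-1.655040, -1.955600)
  k2 = (-1.415400, -3.512250)
  → (-1.690752, -1.983780)
1.460000: (-1.690752, -1.983780)
  k1 = (-1.443580, -3.556532)
  predictor → (-1.921725, -2.552825)
  k2 = (-1.953425, -4.002939)
  → (-1.962512, -2.588538)
(u(1.62), v(1.62)) ≈ (-1.9625, -2.5885)

-1.9625, -2.5885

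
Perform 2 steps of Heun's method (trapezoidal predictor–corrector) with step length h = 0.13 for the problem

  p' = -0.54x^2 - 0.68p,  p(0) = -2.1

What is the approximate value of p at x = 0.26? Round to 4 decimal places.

Heun: k1 = f(x_n, p_n); k2 = f(x_n + h, p_n + h·k1); p_{n+1} = p_n + (h/2)·(k1 + k2).
x=0.000000, p=-2.100000:
  k1 = f(0.000000, -2.100000) = 1.428000
  k2 = f(0.130000, -1.914360) = 1.292639
  p ← -2.100000 + (0.13/2)·(1.428000 + 1.292639) = -1.923158
x=0.130000, p=-1.923158:
  k1 = f(0.130000, -1.923158) = 1.298622
  k2 = f(0.260000, -1.754338) = 1.156446
  p ← -1.923158 + (0.13/2)·(1.298622 + 1.156446) = -1.763579
p(0.26) ≈ -1.7636

-1.7636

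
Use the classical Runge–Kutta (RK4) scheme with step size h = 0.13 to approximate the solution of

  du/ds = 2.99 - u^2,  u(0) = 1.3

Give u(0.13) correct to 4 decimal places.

1.4425

RK4: k1 = f(s_n, u_n); k2 = f(s_n + h/2, u_n + (h/2)·k1); k3 = f(s_n + h/2, u_n + (h/2)·k2); k4 = f(s_n + h, u_n + h·k3); u_{n+1} = u_n + (h/6)·(k1 + 2k2 + 2k3 + k4).
s=0.000000, u=1.300000:
  k1 = f(0.000000, 1.300000) = 1.300000
  k2 = f(0.065000, 1.384500) = 1.073160
  k3 = f(0.065000, 1.369755) = 1.113770
  k4 = f(0.130000, 1.444790) = 0.902581
  u ← 1.300000 + (0.13/6)·(k1 + 2k2 + 2k3 + k4) = 1.442490
u(0.13) ≈ 1.4425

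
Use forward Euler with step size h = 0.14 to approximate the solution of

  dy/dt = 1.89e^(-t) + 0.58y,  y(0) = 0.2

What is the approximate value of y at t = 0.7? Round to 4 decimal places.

1.5207

Euler: y_{n+1} = y_n + h·f(t_n, y_n).
t=0.000000, y=0.200000: f=2.006000 → y ← 0.200000 + 0.14·2.006000 = 0.480840
t=0.140000, y=0.480840: f=1.921974 → y ← 0.480840 + 0.14·1.921974 = 0.749916
t=0.280000, y=0.749916: f=1.863383 → y ← 0.749916 + 0.14·1.863383 = 1.010790
t=0.420000, y=1.010790: f=1.828077 → y ← 1.010790 + 0.14·1.828077 = 1.266721
t=0.560000, y=1.266721: f=1.814283 → y ← 1.266721 + 0.14·1.814283 = 1.520720
y(0.7) ≈ 1.5207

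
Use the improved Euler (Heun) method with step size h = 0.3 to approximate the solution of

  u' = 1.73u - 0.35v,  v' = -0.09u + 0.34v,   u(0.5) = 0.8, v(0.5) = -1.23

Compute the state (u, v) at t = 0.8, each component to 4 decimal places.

Heun on (u,v): k1 = f(t_n, state_n); k2 = f(t_n + h, state_n + h·k1); state_{n+1} = state_n + (h/2)·(k1 + k2).
0.500000: (0.800000, -1.230000)
  k1 = (1.814500, -0.490200)
  predictor → (1.344350, -1.377060)
  k2 = (2.807696, -0.589192)
  → (1.493329, -1.391909)
(u(0.8), v(0.8)) ≈ (1.4933, -1.3919)

1.4933, -1.3919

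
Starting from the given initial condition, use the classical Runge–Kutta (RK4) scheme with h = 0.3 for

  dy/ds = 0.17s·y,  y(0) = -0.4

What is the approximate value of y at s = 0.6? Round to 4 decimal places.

RK4: k1 = f(s_n, y_n); k2 = f(s_n + h/2, y_n + (h/2)·k1); k3 = f(s_n + h/2, y_n + (h/2)·k2); k4 = f(s_n + h, y_n + h·k3); y_{n+1} = y_n + (h/6)·(k1 + 2k2 + 2k3 + k4).
s=0.000000, y=-0.400000:
  k1 = f(0.000000, -0.400000) = 0.000000
  k2 = f(0.150000, -0.400000) = -0.010200
  k3 = f(0.150000, -0.401530) = -0.010239
  k4 = f(0.300000, -0.403072) = -0.020557
  y ← -0.400000 + (0.3/6)·(k1 + 2k2 + 2k3 + k4) = -0.403072
s=0.300000, y=-0.403072:
  k1 = f(0.300000, -0.403072) = -0.020557
  k2 = f(0.450000, -0.406155) = -0.031071
  k3 = f(0.450000, -0.407732) = -0.031192
  k4 = f(0.600000, -0.412429) = -0.042068
  y ← -0.403072 + (0.3/6)·(k1 + 2k2 + 2k3 + k4) = -0.412429
y(0.6) ≈ -0.4124

-0.4124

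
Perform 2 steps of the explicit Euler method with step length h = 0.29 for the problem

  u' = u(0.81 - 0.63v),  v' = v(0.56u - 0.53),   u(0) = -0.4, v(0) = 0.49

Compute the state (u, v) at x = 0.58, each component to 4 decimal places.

-0.5337, 0.2955

Euler on (u,v): u_{n+1} = u_n + h·u', v_{n+1} = v_n + h·v'.
0.000000: (-0.400000, 0.490000); f=(-0.200520, -0.369460) → (-0.458151, 0.382857)
0.290000: (-0.458151, 0.382857); f=(-0.260596, -0.301141) → (-0.533724, 0.295526)
(u(0.58), v(0.58)) ≈ (-0.5337, 0.2955)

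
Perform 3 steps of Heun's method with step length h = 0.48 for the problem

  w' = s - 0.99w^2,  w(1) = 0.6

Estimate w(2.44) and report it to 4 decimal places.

1.4008

Heun: k1 = f(s_n, w_n); k2 = f(s_n + h, w_n + h·k1); w_{n+1} = w_n + (h/2)·(k1 + k2).
s=1.000000, w=0.600000:
  k1 = f(1.000000, 0.600000) = 0.643600
  k2 = f(1.480000, 0.908928) = 0.662111
  w ← 0.600000 + (0.48/2)·(0.643600 + 0.662111) = 0.913371
s=1.480000, w=0.913371:
  k1 = f(1.480000, 0.913371) = 0.654096
  k2 = f(1.960000, 1.227337) = 0.468707
  w ← 0.913371 + (0.48/2)·(0.654096 + 0.468707) = 1.182844
s=1.960000, w=1.182844:
  k1 = f(1.960000, 1.182844) = 0.574872
  k2 = f(2.440000, 1.458782) = 0.333235
  w ← 1.182844 + (0.48/2)·(0.574872 + 0.333235) = 1.400789
w(2.44) ≈ 1.4008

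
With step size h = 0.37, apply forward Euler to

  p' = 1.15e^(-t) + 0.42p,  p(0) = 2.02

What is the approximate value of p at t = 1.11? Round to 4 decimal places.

Euler: p_{n+1} = p_n + h·f(t_n, p_n).
t=0.000000, p=2.020000: f=1.998400 → p ← 2.020000 + 0.37·1.998400 = 2.759408
t=0.370000, p=2.759408: f=1.953296 → p ← 2.759408 + 0.37·1.953296 = 3.482127
t=0.740000, p=3.482127: f=2.011175 → p ← 3.482127 + 0.37·2.011175 = 4.226262
p(1.11) ≈ 4.2263

4.2263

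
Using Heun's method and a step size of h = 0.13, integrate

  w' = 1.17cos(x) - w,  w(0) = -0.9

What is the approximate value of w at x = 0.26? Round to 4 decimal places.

Heun: k1 = f(x_n, w_n); k2 = f(x_n + h, w_n + h·k1); w_{n+1} = w_n + (h/2)·(k1 + k2).
x=0.000000, w=-0.900000:
  k1 = f(0.000000, -0.900000) = 2.070000
  k2 = f(0.130000, -0.630900) = 1.791027
  w ← -0.900000 + (0.13/2)·(2.070000 + 1.791027) = -0.649033
x=0.130000, w=-0.649033:
  k1 = f(0.130000, -0.649033) = 1.809161
  k2 = f(0.260000, -0.413842) = 1.544519
  w ← -0.649033 + (0.13/2)·(1.809161 + 1.544519) = -0.431044
w(0.26) ≈ -0.4310

-0.4310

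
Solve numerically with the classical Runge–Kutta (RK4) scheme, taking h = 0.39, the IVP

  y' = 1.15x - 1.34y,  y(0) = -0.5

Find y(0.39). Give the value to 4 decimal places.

-0.2224

RK4: k1 = f(x_n, y_n); k2 = f(x_n + h/2, y_n + (h/2)·k1); k3 = f(x_n + h/2, y_n + (h/2)·k2); k4 = f(x_n + h, y_n + h·k3); y_{n+1} = y_n + (h/6)·(k1 + 2k2 + 2k3 + k4).
x=0.000000, y=-0.500000:
  k1 = f(0.000000, -0.500000) = 0.670000
  k2 = f(0.195000, -0.369350) = 0.719179
  k3 = f(0.195000, -0.359760) = 0.706329
  k4 = f(0.390000, -0.224532) = 0.749373
  y ← -0.500000 + (0.39/6)·(k1 + 2k2 + 2k3 + k4) = -0.222425
y(0.39) ≈ -0.2224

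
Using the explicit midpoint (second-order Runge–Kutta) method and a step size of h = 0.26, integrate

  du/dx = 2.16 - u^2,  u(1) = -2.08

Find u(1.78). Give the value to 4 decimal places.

Midpoint: k1 = f(x_n, u_n); k2 = f(x_n + h/2, u_n + (h/2)·k1); u_{n+1} = u_n + h·k2.
x=1.000000, u=-2.080000:
  k1 = f(1.000000, -2.080000) = -2.166400
  k2 = f(1.130000, -2.361632) = -3.417306
  u ← -2.080000 + 0.26·(-3.417306) = -2.968499
x=1.260000, u=-2.968499:
  k1 = f(1.260000, -2.968499) = -6.651989
  k2 = f(1.390000, -3.833258) = -12.533867
  u ← -2.968499 + 0.26·(-12.533867) = -6.227305
x=1.520000, u=-6.227305:
  k1 = f(1.520000, -6.227305) = -36.619328
  k2 = f(1.650000, -10.987818) = -118.572137
  u ← -6.227305 + 0.26·(-118.572137) = -37.056061
u(1.78) ≈ -37.0561

-37.0561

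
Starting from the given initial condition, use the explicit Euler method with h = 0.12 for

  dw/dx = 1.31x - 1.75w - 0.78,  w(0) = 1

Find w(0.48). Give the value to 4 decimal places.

Euler: w_{n+1} = w_n + h·f(x_n, w_n).
x=0.000000, w=1.000000: f=-2.530000 → w ← 1.000000 + 0.12·(-2.530000) = 0.696400
x=0.120000, w=0.696400: f=-1.841500 → w ← 0.696400 + 0.12·(-1.841500) = 0.475420
x=0.240000, w=0.475420: f=-1.297585 → w ← 0.475420 + 0.12·(-1.297585) = 0.319710
x=0.360000, w=0.319710: f=-0.867892 → w ← 0.319710 + 0.12·(-0.867892) = 0.215563
w(0.48) ≈ 0.2156

0.2156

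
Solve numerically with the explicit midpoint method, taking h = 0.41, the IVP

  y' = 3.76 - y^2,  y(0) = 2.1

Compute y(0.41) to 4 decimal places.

Midpoint: k1 = f(x_n, y_n); k2 = f(x_n + h/2, y_n + (h/2)·k1); y_{n+1} = y_n + h·k2.
x=0.000000, y=2.100000:
  k1 = f(0.000000, 2.100000) = -0.650000
  k2 = f(0.205000, 1.966750) = -0.108106
  y ← 2.100000 + 0.41·(-0.108106) = 2.055677
y(0.41) ≈ 2.0557

2.0557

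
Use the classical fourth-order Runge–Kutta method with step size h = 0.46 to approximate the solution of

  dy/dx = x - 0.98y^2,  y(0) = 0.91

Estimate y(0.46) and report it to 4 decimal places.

RK4: k1 = f(x_n, y_n); k2 = f(x_n + h/2, y_n + (h/2)·k1); k3 = f(x_n + h/2, y_n + (h/2)·k2); k4 = f(x_n + h, y_n + h·k3); y_{n+1} = y_n + (h/6)·(k1 + 2k2 + 2k3 + k4).
x=0.000000, y=0.910000:
  k1 = f(0.000000, 0.910000) = -0.811538
  k2 = f(0.230000, 0.723346) = -0.282765
  k3 = f(0.230000, 0.844964) = -0.469685
  k4 = f(0.460000, 0.693945) = -0.011928
  y ← 0.910000 + (0.46/6)·(k1 + 2k2 + 2k3 + k4) = 0.731492
y(0.46) ≈ 0.7315

0.7315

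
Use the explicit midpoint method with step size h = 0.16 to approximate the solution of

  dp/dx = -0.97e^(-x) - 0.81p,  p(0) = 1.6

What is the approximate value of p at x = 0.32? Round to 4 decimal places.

1.0051

Midpoint: k1 = f(x_n, p_n); k2 = f(x_n + h/2, p_n + (h/2)·k1); p_{n+1} = p_n + h·k2.
x=0.000000, p=1.600000:
  k1 = f(0.000000, 1.600000) = -2.266000
  k2 = f(0.080000, 1.418720) = -2.044586
  p ← 1.600000 + 0.16·(-2.044586) = 1.272866
x=0.160000, p=1.272866:
  k1 = f(0.160000, 1.272866) = -1.857601
  k2 = f(0.240000, 1.124258) = -1.673678
  p ← 1.272866 + 0.16·(-1.673678) = 1.005078
p(0.32) ≈ 1.0051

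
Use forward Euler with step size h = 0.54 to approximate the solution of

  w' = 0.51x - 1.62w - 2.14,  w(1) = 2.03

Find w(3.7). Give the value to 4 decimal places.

Euler: w_{n+1} = w_n + h·f(x_n, w_n).
x=1.000000, w=2.030000: f=-4.918600 → w ← 2.030000 + 0.54·(-4.918600) = -0.626044
x=1.540000, w=-0.626044: f=-0.340409 → w ← -0.626044 + 0.54·(-0.340409) = -0.809865
x=2.080000, w=-0.809865: f=0.232781 → w ← -0.809865 + 0.54·0.232781 = -0.684163
x=2.620000, w=-0.684163: f=0.304544 → w ← -0.684163 + 0.54·0.304544 = -0.519709
x=3.160000, w=-0.519709: f=0.313529 → w ← -0.519709 + 0.54·0.313529 = -0.350404
w(3.7) ≈ -0.3504

-0.3504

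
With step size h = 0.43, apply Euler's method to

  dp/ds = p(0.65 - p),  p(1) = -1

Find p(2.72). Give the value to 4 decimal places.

-51.0252

Euler: p_{n+1} = p_n + h·f(s_n, p_n).
s=1.000000, p=-1.000000: f=-1.650000 → p ← -1.000000 + 0.43·(-1.650000) = -1.709500
s=1.430000, p=-1.709500: f=-4.033565 → p ← -1.709500 + 0.43·(-4.033565) = -3.443933
s=1.860000, p=-3.443933: f=-14.099231 → p ← -3.443933 + 0.43·(-14.099231) = -9.506603
s=2.290000, p=-9.506603: f=-96.554784 → p ← -9.506603 + 0.43·(-96.554784) = -51.025160
p(2.72) ≈ -51.0252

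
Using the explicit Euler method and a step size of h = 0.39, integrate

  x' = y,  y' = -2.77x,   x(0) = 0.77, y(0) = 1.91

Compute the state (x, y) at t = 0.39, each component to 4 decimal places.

Euler on (x,y): x_{n+1} = x_n + h·x', y_{n+1} = y_n + h·y'.
0.000000: (0.770000, 1.910000); f=(1.910000, -2.132900) → (1.514900, 1.078169)
(x(0.39), y(0.39)) ≈ (1.5149, 1.0782)

1.5149, 1.0782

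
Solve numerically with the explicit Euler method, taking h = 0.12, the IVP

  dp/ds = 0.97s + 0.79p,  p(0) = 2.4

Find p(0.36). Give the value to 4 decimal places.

Euler: p_{n+1} = p_n + h·f(s_n, p_n).
s=0.000000, p=2.400000: f=1.896000 → p ← 2.400000 + 0.12·1.896000 = 2.627520
s=0.120000, p=2.627520: f=2.192141 → p ← 2.627520 + 0.12·2.192141 = 2.890577
s=0.240000, p=2.890577: f=2.516356 → p ← 2.890577 + 0.12·2.516356 = 3.192540
p(0.36) ≈ 3.1925

3.1925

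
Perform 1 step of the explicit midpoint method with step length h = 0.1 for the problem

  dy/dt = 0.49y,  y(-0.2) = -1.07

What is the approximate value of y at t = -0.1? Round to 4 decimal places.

Midpoint: k1 = f(t_n, y_n); k2 = f(t_n + h/2, y_n + (h/2)·k1); y_{n+1} = y_n + h·k2.
t=-0.200000, y=-1.070000:
  k1 = f(-0.200000, -1.070000) = -0.524300
  k2 = f(-0.150000, -1.096215) = -0.537145
  y ← -1.070000 + 0.1·(-0.537145) = -1.123715
y(-0.1) ≈ -1.1237

-1.1237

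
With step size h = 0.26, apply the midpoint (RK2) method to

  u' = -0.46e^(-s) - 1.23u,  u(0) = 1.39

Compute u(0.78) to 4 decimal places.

0.3983

Midpoint: k1 = f(s_n, u_n); k2 = f(s_n + h/2, u_n + (h/2)·k1); u_{n+1} = u_n + h·k2.
s=0.000000, u=1.390000:
  k1 = f(0.000000, 1.390000) = -2.169700
  k2 = f(0.130000, 1.107939) = -1.766689
  u ← 1.390000 + 0.26·(-1.766689) = 0.930661
s=0.260000, u=0.930661:
  k1 = f(0.260000, 0.930661) = -1.499397
  k2 = f(0.390000, 0.735739) = -1.216406
  u ← 0.930661 + 0.26·(-1.216406) = 0.614395
s=0.520000, u=0.614395:
  k1 = f(0.520000, 0.614395) = -1.029186
  k2 = f(0.650000, 0.480601) = -0.831281
  u ← 0.614395 + 0.26·(-0.831281) = 0.398262
u(0.78) ≈ 0.3983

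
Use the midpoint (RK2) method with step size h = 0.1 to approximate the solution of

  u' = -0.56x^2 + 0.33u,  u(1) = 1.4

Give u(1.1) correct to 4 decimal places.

Midpoint: k1 = f(x_n, u_n); k2 = f(x_n + h/2, u_n + (h/2)·k1); u_{n+1} = u_n + h·k2.
x=1.000000, u=1.400000:
  k1 = f(1.000000, 1.400000) = -0.098000
  k2 = f(1.050000, 1.395100) = -0.157017
  u ← 1.400000 + 0.1·(-0.157017) = 1.384298
u(1.1) ≈ 1.3843

1.3843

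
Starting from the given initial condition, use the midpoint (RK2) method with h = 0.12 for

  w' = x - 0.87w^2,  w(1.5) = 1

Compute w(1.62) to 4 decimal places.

1.0748

Midpoint: k1 = f(x_n, w_n); k2 = f(x_n + h/2, w_n + (h/2)·k1); w_{n+1} = w_n + h·k2.
x=1.500000, w=1.000000:
  k1 = f(1.500000, 1.000000) = 0.630000
  k2 = f(1.560000, 1.037800) = 0.622985
  w ← 1.000000 + 0.12·0.622985 = 1.074758
w(1.62) ≈ 1.0748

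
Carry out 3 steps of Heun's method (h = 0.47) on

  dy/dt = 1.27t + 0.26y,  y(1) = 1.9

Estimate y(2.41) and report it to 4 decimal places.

6.3056

Heun: k1 = f(t_n, y_n); k2 = f(t_n + h, y_n + h·k1); y_{n+1} = y_n + (h/2)·(k1 + k2).
t=1.000000, y=1.900000:
  k1 = f(1.000000, 1.900000) = 1.764000
  k2 = f(1.470000, 2.729080) = 2.576461
  y ← 1.900000 + (0.47/2)·(1.764000 + 2.576461) = 2.920008
t=1.470000, y=2.920008:
  k1 = f(1.470000, 2.920008) = 2.626102
  k2 = f(1.940000, 4.154276) = 3.543912
  y ← 2.920008 + (0.47/2)·(2.626102 + 3.543912) = 4.369962
t=1.940000, y=4.369962:
  k1 = f(1.940000, 4.369962) = 3.599990
  k2 = f(2.410000, 6.061957) = 4.636809
  y ← 4.369962 + (0.47/2)·(3.599990 + 4.636809) = 6.305609
y(2.41) ≈ 6.3056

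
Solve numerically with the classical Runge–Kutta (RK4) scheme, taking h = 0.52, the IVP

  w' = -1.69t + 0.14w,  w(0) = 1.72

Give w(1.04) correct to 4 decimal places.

RK4: k1 = f(t_n, w_n); k2 = f(t_n + h/2, w_n + (h/2)·k1); k3 = f(t_n + h/2, w_n + (h/2)·k2); k4 = f(t_n + h, w_n + h·k3); w_{n+1} = w_n + (h/6)·(k1 + 2k2 + 2k3 + k4).
t=0.000000, w=1.720000:
  k1 = f(0.000000, 1.720000) = 0.240800
  k2 = f(0.260000, 1.782608) = -0.189835
  k3 = f(0.260000, 1.670643) = -0.205510
  k4 = f(0.520000, 1.613135) = -0.652961
  w ← 1.720000 + (0.52/6)·(k1 + 2k2 + 2k3 + k4) = 1.615753
t=0.520000, w=1.615753:
  k1 = f(0.520000, 1.615753) = -0.652595
  k2 = f(0.780000, 1.446078) = -1.115749
  k3 = f(0.780000, 1.325658) = -1.132608
  k4 = f(1.040000, 1.026797) = -1.613848
  w ← 1.615753 + (0.52/6)·(k1 + 2k2 + 2k3 + k4) = 1.029613
w(1.04) ≈ 1.0296

1.0296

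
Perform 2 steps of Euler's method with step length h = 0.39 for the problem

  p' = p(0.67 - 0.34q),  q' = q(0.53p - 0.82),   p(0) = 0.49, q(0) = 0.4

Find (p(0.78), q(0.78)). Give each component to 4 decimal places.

0.7222, 0.2509

Euler on (p,q): p_{n+1} = p_n + h·p', q_{n+1} = q_n + h·q'.
0.000000: (0.490000, 0.400000); f=(0.261660, -0.224120) → (0.592047, 0.312593)
0.390000: (0.592047, 0.312593); f=(0.333748, -0.158239) → (0.722209, 0.250880)
(p(0.78), q(0.78)) ≈ (0.7222, 0.2509)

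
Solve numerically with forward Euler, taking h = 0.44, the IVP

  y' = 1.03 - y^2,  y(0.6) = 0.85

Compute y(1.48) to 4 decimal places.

1.0113

Euler: y_{n+1} = y_n + h·f(s_n, y_n).
s=0.600000, y=0.850000: f=0.307500 → y ← 0.850000 + 0.44·0.307500 = 0.985300
s=1.040000, y=0.985300: f=0.059184 → y ← 0.985300 + 0.44·0.059184 = 1.011341
y(1.48) ≈ 1.0113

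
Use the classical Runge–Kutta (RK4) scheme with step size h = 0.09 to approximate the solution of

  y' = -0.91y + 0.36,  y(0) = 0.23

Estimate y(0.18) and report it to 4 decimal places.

0.2550

RK4: k1 = f(t_n, y_n); k2 = f(t_n + h/2, y_n + (h/2)·k1); k3 = f(t_n + h/2, y_n + (h/2)·k2); k4 = f(t_n + h, y_n + h·k3); y_{n+1} = y_n + (h/6)·(k1 + 2k2 + 2k3 + k4).
t=0.000000, y=0.230000:
  k1 = f(0.000000, 0.230000) = 0.150700
  k2 = f(0.045000, 0.236782) = 0.144529
  k3 = f(0.045000, 0.236504) = 0.144782
  k4 = f(0.090000, 0.243030) = 0.138842
  y ← 0.230000 + (0.09/6)·(k1 + 2k2 + 2k3 + k4) = 0.243022
t=0.090000, y=0.243022:
  k1 = f(0.090000, 0.243022) = 0.138850
  k2 = f(0.135000, 0.249271) = 0.133164
  k3 = f(0.135000, 0.249015) = 0.133397
  k4 = f(0.180000, 0.255028) = 0.127924
  y ← 0.243022 + (0.09/6)·(k1 + 2k2 + 2k3 + k4) = 0.255021
y(0.18) ≈ 0.2550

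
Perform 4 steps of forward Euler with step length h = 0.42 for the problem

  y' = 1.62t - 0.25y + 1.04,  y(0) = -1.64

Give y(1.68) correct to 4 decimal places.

Euler: y_{n+1} = y_n + h·f(t_n, y_n).
t=0.000000, y=-1.640000: f=1.450000 → y ← -1.640000 + 0.42·1.450000 = -1.031000
t=0.420000, y=-1.031000: f=1.978150 → y ← -1.031000 + 0.42·1.978150 = -0.200177
t=0.840000, y=-0.200177: f=2.450844 → y ← -0.200177 + 0.42·2.450844 = 0.829178
t=1.260000, y=0.829178: f=2.873906 → y ← 0.829178 + 0.42·2.873906 = 2.036218
y(1.68) ≈ 2.0362

2.0362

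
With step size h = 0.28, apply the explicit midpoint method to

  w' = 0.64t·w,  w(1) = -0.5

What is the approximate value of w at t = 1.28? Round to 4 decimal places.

-0.6113

Midpoint: k1 = f(t_n, w_n); k2 = f(t_n + h/2, w_n + (h/2)·k1); w_{n+1} = w_n + h·k2.
t=1.000000, w=-0.500000:
  k1 = f(1.000000, -0.500000) = -0.320000
  k2 = f(1.140000, -0.544800) = -0.397486
  w ← -0.500000 + 0.28·(-0.397486) = -0.611296
w(1.28) ≈ -0.6113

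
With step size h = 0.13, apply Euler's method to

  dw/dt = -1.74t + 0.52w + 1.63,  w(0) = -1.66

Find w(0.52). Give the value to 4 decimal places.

Euler: w_{n+1} = w_n + h·f(t_n, w_n).
t=0.000000, w=-1.660000: f=0.766800 → w ← -1.660000 + 0.13·0.766800 = -1.560316
t=0.130000, w=-1.560316: f=0.592436 → w ← -1.560316 + 0.13·0.592436 = -1.483299
t=0.260000, w=-1.483299: f=0.406284 → w ← -1.483299 + 0.13·0.406284 = -1.430482
t=0.390000, w=-1.430482: f=0.207549 → w ← -1.430482 + 0.13·0.207549 = -1.403501
w(0.52) ≈ -1.4035

-1.4035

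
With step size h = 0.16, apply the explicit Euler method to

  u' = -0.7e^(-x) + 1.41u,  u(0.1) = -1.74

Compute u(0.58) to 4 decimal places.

Euler: u_{n+1} = u_n + h·f(x_n, u_n).
x=0.100000, u=-1.740000: f=-3.086786 → u ← -1.740000 + 0.16·(-3.086786) = -2.233886
x=0.260000, u=-2.233886: f=-3.689515 → u ← -2.233886 + 0.16·(-3.689515) = -2.824208
x=0.420000, u=-2.824208: f=-4.442066 → u ← -2.824208 + 0.16·(-4.442066) = -3.534939
u(0.58) ≈ -3.5349

-3.5349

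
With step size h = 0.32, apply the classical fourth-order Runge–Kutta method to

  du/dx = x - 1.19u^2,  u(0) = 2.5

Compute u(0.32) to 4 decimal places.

RK4: k1 = f(x_n, u_n); k2 = f(x_n + h/2, u_n + (h/2)·k1); k3 = f(x_n + h/2, u_n + (h/2)·k2); k4 = f(x_n + h, u_n + h·k3); u_{n+1} = u_n + (h/6)·(k1 + 2k2 + 2k3 + k4).
x=0.000000, u=2.500000:
  k1 = f(0.000000, 2.500000) = -7.437500
  k2 = f(0.160000, 1.310000) = -1.882159
  k3 = f(0.160000, 2.198855) = -5.593604
  k4 = f(0.320000, 0.710047) = -0.279958
  u ← 2.500000 + (0.32/6)·(k1 + 2k2 + 2k3 + k4) = 1.290988
u(0.32) ≈ 1.2910

1.2910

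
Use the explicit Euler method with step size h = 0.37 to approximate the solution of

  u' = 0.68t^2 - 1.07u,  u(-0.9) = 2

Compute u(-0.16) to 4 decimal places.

0.9237

Euler: u_{n+1} = u_n + h·f(t_n, u_n).
t=-0.900000, u=2.000000: f=-1.589200 → u ← 2.000000 + 0.37·(-1.589200) = 1.411996
t=-0.530000, u=1.411996: f=-1.319824 → u ← 1.411996 + 0.37·(-1.319824) = 0.923661
u(-0.16) ≈ 0.9237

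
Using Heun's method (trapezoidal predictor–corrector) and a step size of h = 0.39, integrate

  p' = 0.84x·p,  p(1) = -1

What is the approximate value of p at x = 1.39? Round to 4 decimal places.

Heun: k1 = f(x_n, p_n); k2 = f(x_n + h, p_n + h·k1); p_{n+1} = p_n + (h/2)·(k1 + k2).
x=1.000000, p=-1.000000:
  k1 = f(1.000000, -1.000000) = -0.840000
  k2 = f(1.390000, -1.327600) = -1.550106
  p ← -1.000000 + (0.39/2)·(-0.840000 + (-1.550106)) = -1.466071
p(1.39) ≈ -1.4661

-1.4661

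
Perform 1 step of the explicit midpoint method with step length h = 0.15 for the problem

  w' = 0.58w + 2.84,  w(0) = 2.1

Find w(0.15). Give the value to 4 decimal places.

Midpoint: k1 = f(t_n, w_n); k2 = f(t_n + h/2, w_n + (h/2)·k1); w_{n+1} = w_n + h·k2.
t=0.000000, w=2.100000:
  k1 = f(0.000000, 2.100000) = 4.058000
  k2 = f(0.075000, 2.404350) = 4.234523
  w ← 2.100000 + 0.15·4.234523 = 2.735178
w(0.15) ≈ 2.7352

2.7352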